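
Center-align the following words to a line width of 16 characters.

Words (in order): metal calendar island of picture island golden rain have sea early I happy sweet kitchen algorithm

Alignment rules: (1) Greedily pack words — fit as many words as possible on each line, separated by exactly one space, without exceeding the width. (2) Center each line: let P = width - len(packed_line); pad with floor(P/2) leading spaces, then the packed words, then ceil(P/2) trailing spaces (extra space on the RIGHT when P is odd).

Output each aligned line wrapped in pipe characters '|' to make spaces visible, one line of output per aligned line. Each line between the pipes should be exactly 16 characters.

Answer: | metal calendar |
|   island of    |
| picture island |
|golden rain have|
|  sea early I   |
|  happy sweet   |
|    kitchen     |
|   algorithm    |

Derivation:
Line 1: ['metal', 'calendar'] (min_width=14, slack=2)
Line 2: ['island', 'of'] (min_width=9, slack=7)
Line 3: ['picture', 'island'] (min_width=14, slack=2)
Line 4: ['golden', 'rain', 'have'] (min_width=16, slack=0)
Line 5: ['sea', 'early', 'I'] (min_width=11, slack=5)
Line 6: ['happy', 'sweet'] (min_width=11, slack=5)
Line 7: ['kitchen'] (min_width=7, slack=9)
Line 8: ['algorithm'] (min_width=9, slack=7)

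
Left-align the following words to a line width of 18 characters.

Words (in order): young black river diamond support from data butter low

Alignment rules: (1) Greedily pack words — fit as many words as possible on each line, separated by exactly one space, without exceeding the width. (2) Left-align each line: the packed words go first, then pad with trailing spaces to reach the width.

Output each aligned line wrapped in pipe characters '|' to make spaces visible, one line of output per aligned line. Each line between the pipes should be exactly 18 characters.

Line 1: ['young', 'black', 'river'] (min_width=17, slack=1)
Line 2: ['diamond', 'support'] (min_width=15, slack=3)
Line 3: ['from', 'data', 'butter'] (min_width=16, slack=2)
Line 4: ['low'] (min_width=3, slack=15)

Answer: |young black river |
|diamond support   |
|from data butter  |
|low               |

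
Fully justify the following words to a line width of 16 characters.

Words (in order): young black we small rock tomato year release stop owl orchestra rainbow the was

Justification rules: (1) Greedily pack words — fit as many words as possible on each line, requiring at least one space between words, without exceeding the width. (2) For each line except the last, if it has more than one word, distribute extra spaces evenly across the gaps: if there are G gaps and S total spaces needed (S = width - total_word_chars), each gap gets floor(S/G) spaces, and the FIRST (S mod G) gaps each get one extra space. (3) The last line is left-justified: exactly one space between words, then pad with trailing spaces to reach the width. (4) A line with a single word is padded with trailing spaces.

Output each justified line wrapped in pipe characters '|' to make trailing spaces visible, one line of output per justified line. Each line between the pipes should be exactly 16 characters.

Answer: |young  black  we|
|small       rock|
|tomato      year|
|release stop owl|
|orchestra       |
|rainbow the was |

Derivation:
Line 1: ['young', 'black', 'we'] (min_width=14, slack=2)
Line 2: ['small', 'rock'] (min_width=10, slack=6)
Line 3: ['tomato', 'year'] (min_width=11, slack=5)
Line 4: ['release', 'stop', 'owl'] (min_width=16, slack=0)
Line 5: ['orchestra'] (min_width=9, slack=7)
Line 6: ['rainbow', 'the', 'was'] (min_width=15, slack=1)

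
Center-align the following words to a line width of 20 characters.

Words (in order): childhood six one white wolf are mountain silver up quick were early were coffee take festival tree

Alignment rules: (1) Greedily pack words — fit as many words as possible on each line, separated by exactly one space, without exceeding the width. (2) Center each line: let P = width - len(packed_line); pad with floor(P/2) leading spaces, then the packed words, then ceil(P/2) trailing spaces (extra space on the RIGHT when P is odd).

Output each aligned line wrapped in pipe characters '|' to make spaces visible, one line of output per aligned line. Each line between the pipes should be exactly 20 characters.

Answer: | childhood six one  |
|   white wolf are   |
| mountain silver up |
|  quick were early  |
|  were coffee take  |
|   festival tree    |

Derivation:
Line 1: ['childhood', 'six', 'one'] (min_width=17, slack=3)
Line 2: ['white', 'wolf', 'are'] (min_width=14, slack=6)
Line 3: ['mountain', 'silver', 'up'] (min_width=18, slack=2)
Line 4: ['quick', 'were', 'early'] (min_width=16, slack=4)
Line 5: ['were', 'coffee', 'take'] (min_width=16, slack=4)
Line 6: ['festival', 'tree'] (min_width=13, slack=7)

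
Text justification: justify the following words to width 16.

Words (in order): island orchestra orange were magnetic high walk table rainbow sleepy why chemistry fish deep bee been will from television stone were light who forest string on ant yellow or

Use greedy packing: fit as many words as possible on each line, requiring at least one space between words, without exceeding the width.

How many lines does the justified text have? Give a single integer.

Line 1: ['island', 'orchestra'] (min_width=16, slack=0)
Line 2: ['orange', 'were'] (min_width=11, slack=5)
Line 3: ['magnetic', 'high'] (min_width=13, slack=3)
Line 4: ['walk', 'table'] (min_width=10, slack=6)
Line 5: ['rainbow', 'sleepy'] (min_width=14, slack=2)
Line 6: ['why', 'chemistry'] (min_width=13, slack=3)
Line 7: ['fish', 'deep', 'bee'] (min_width=13, slack=3)
Line 8: ['been', 'will', 'from'] (min_width=14, slack=2)
Line 9: ['television', 'stone'] (min_width=16, slack=0)
Line 10: ['were', 'light', 'who'] (min_width=14, slack=2)
Line 11: ['forest', 'string', 'on'] (min_width=16, slack=0)
Line 12: ['ant', 'yellow', 'or'] (min_width=13, slack=3)
Total lines: 12

Answer: 12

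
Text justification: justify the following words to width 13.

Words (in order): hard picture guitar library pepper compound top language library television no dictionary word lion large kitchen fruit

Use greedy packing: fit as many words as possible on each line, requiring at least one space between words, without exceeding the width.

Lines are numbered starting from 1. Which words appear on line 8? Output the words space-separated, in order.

Line 1: ['hard', 'picture'] (min_width=12, slack=1)
Line 2: ['guitar'] (min_width=6, slack=7)
Line 3: ['library'] (min_width=7, slack=6)
Line 4: ['pepper'] (min_width=6, slack=7)
Line 5: ['compound', 'top'] (min_width=12, slack=1)
Line 6: ['language'] (min_width=8, slack=5)
Line 7: ['library'] (min_width=7, slack=6)
Line 8: ['television', 'no'] (min_width=13, slack=0)
Line 9: ['dictionary'] (min_width=10, slack=3)
Line 10: ['word', 'lion'] (min_width=9, slack=4)
Line 11: ['large', 'kitchen'] (min_width=13, slack=0)
Line 12: ['fruit'] (min_width=5, slack=8)

Answer: television no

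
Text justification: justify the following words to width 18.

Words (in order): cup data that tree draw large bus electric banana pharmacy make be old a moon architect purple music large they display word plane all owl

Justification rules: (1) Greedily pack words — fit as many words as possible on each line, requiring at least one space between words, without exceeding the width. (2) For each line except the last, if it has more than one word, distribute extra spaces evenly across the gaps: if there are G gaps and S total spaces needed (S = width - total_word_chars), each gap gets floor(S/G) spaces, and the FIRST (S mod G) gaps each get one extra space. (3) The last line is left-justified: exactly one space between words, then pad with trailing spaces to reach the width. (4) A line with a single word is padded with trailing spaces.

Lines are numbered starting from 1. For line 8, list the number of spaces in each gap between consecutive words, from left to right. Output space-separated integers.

Answer: 1 1

Derivation:
Line 1: ['cup', 'data', 'that', 'tree'] (min_width=18, slack=0)
Line 2: ['draw', 'large', 'bus'] (min_width=14, slack=4)
Line 3: ['electric', 'banana'] (min_width=15, slack=3)
Line 4: ['pharmacy', 'make', 'be'] (min_width=16, slack=2)
Line 5: ['old', 'a', 'moon'] (min_width=10, slack=8)
Line 6: ['architect', 'purple'] (min_width=16, slack=2)
Line 7: ['music', 'large', 'they'] (min_width=16, slack=2)
Line 8: ['display', 'word', 'plane'] (min_width=18, slack=0)
Line 9: ['all', 'owl'] (min_width=7, slack=11)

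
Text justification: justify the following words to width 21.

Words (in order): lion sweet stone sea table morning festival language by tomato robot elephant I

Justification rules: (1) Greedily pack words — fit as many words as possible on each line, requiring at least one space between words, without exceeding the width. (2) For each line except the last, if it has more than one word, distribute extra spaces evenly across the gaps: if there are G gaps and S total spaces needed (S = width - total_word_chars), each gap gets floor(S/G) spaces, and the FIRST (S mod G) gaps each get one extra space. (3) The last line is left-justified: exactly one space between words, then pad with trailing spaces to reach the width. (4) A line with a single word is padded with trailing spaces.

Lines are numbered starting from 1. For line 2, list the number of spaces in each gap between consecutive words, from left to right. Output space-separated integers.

Line 1: ['lion', 'sweet', 'stone', 'sea'] (min_width=20, slack=1)
Line 2: ['table', 'morning'] (min_width=13, slack=8)
Line 3: ['festival', 'language', 'by'] (min_width=20, slack=1)
Line 4: ['tomato', 'robot', 'elephant'] (min_width=21, slack=0)
Line 5: ['I'] (min_width=1, slack=20)

Answer: 9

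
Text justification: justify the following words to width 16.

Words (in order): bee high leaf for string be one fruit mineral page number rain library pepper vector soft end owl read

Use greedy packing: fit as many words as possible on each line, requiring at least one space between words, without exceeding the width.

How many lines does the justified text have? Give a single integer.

Answer: 8

Derivation:
Line 1: ['bee', 'high', 'leaf'] (min_width=13, slack=3)
Line 2: ['for', 'string', 'be'] (min_width=13, slack=3)
Line 3: ['one', 'fruit'] (min_width=9, slack=7)
Line 4: ['mineral', 'page'] (min_width=12, slack=4)
Line 5: ['number', 'rain'] (min_width=11, slack=5)
Line 6: ['library', 'pepper'] (min_width=14, slack=2)
Line 7: ['vector', 'soft', 'end'] (min_width=15, slack=1)
Line 8: ['owl', 'read'] (min_width=8, slack=8)
Total lines: 8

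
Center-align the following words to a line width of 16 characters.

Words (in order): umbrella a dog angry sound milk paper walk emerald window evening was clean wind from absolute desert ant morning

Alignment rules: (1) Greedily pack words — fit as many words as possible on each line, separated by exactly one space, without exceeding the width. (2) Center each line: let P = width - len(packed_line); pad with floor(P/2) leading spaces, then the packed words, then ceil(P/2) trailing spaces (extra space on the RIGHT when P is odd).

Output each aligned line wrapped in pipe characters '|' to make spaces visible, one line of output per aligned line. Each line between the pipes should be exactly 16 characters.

Answer: | umbrella a dog |
|angry sound milk|
|   paper walk   |
| emerald window |
|  evening was   |
|clean wind from |
|absolute desert |
|  ant morning   |

Derivation:
Line 1: ['umbrella', 'a', 'dog'] (min_width=14, slack=2)
Line 2: ['angry', 'sound', 'milk'] (min_width=16, slack=0)
Line 3: ['paper', 'walk'] (min_width=10, slack=6)
Line 4: ['emerald', 'window'] (min_width=14, slack=2)
Line 5: ['evening', 'was'] (min_width=11, slack=5)
Line 6: ['clean', 'wind', 'from'] (min_width=15, slack=1)
Line 7: ['absolute', 'desert'] (min_width=15, slack=1)
Line 8: ['ant', 'morning'] (min_width=11, slack=5)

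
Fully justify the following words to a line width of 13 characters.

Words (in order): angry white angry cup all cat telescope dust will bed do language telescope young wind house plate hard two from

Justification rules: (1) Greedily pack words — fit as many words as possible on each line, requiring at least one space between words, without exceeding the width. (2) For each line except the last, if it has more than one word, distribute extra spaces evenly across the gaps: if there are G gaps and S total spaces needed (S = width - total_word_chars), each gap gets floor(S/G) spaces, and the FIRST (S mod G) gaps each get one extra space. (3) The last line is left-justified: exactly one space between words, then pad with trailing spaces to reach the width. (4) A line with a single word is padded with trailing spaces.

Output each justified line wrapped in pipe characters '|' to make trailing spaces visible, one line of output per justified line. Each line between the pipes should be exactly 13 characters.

Answer: |angry   white|
|angry cup all|
|cat telescope|
|dust will bed|
|do   language|
|telescope    |
|young    wind|
|house   plate|
|hard two from|

Derivation:
Line 1: ['angry', 'white'] (min_width=11, slack=2)
Line 2: ['angry', 'cup', 'all'] (min_width=13, slack=0)
Line 3: ['cat', 'telescope'] (min_width=13, slack=0)
Line 4: ['dust', 'will', 'bed'] (min_width=13, slack=0)
Line 5: ['do', 'language'] (min_width=11, slack=2)
Line 6: ['telescope'] (min_width=9, slack=4)
Line 7: ['young', 'wind'] (min_width=10, slack=3)
Line 8: ['house', 'plate'] (min_width=11, slack=2)
Line 9: ['hard', 'two', 'from'] (min_width=13, slack=0)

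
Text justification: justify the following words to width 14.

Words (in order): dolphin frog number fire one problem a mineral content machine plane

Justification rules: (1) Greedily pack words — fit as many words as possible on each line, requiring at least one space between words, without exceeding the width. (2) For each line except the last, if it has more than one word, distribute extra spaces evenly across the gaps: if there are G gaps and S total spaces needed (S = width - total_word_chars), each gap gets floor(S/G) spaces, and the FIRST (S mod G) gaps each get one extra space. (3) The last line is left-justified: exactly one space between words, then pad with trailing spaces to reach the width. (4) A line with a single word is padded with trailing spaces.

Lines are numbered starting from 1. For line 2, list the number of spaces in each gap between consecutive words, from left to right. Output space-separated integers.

Answer: 4

Derivation:
Line 1: ['dolphin', 'frog'] (min_width=12, slack=2)
Line 2: ['number', 'fire'] (min_width=11, slack=3)
Line 3: ['one', 'problem', 'a'] (min_width=13, slack=1)
Line 4: ['mineral'] (min_width=7, slack=7)
Line 5: ['content'] (min_width=7, slack=7)
Line 6: ['machine', 'plane'] (min_width=13, slack=1)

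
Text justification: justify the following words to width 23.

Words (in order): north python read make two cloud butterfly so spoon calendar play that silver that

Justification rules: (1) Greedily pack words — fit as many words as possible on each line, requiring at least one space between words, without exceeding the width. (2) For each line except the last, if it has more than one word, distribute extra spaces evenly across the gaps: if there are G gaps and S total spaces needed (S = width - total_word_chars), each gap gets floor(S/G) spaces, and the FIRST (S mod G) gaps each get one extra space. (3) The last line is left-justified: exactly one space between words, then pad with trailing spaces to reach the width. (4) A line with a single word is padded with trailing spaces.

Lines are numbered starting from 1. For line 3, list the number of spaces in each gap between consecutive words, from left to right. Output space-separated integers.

Line 1: ['north', 'python', 'read', 'make'] (min_width=22, slack=1)
Line 2: ['two', 'cloud', 'butterfly', 'so'] (min_width=22, slack=1)
Line 3: ['spoon', 'calendar', 'play'] (min_width=19, slack=4)
Line 4: ['that', 'silver', 'that'] (min_width=16, slack=7)

Answer: 3 3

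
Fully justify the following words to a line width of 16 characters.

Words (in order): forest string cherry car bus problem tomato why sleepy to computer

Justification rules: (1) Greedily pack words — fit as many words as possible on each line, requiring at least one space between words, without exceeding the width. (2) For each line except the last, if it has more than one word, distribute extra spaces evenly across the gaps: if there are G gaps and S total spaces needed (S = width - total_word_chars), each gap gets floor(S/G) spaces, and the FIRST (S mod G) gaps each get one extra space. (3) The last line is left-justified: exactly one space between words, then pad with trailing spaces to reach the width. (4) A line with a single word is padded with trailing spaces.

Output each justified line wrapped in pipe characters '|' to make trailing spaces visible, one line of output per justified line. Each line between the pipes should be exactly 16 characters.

Line 1: ['forest', 'string'] (min_width=13, slack=3)
Line 2: ['cherry', 'car', 'bus'] (min_width=14, slack=2)
Line 3: ['problem', 'tomato'] (min_width=14, slack=2)
Line 4: ['why', 'sleepy', 'to'] (min_width=13, slack=3)
Line 5: ['computer'] (min_width=8, slack=8)

Answer: |forest    string|
|cherry  car  bus|
|problem   tomato|
|why   sleepy  to|
|computer        |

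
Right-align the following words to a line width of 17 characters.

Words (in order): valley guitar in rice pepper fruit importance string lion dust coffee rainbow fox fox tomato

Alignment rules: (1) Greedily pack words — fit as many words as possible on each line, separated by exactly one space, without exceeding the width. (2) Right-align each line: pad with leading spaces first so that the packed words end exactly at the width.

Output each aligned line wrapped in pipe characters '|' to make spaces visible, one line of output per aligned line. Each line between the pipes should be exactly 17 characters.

Answer: | valley guitar in|
|rice pepper fruit|
|importance string|
| lion dust coffee|
|  rainbow fox fox|
|           tomato|

Derivation:
Line 1: ['valley', 'guitar', 'in'] (min_width=16, slack=1)
Line 2: ['rice', 'pepper', 'fruit'] (min_width=17, slack=0)
Line 3: ['importance', 'string'] (min_width=17, slack=0)
Line 4: ['lion', 'dust', 'coffee'] (min_width=16, slack=1)
Line 5: ['rainbow', 'fox', 'fox'] (min_width=15, slack=2)
Line 6: ['tomato'] (min_width=6, slack=11)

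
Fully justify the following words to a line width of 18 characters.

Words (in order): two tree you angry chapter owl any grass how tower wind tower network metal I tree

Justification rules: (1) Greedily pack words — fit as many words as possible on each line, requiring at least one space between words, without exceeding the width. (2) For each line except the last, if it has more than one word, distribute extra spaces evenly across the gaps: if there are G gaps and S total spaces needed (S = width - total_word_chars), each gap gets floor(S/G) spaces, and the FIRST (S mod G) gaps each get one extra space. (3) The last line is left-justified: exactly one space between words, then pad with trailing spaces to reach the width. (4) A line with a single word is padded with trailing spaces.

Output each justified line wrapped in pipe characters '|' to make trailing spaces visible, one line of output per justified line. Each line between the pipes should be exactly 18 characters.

Answer: |two tree you angry|
|chapter   owl  any|
|grass   how  tower|
|wind tower network|
|metal I tree      |

Derivation:
Line 1: ['two', 'tree', 'you', 'angry'] (min_width=18, slack=0)
Line 2: ['chapter', 'owl', 'any'] (min_width=15, slack=3)
Line 3: ['grass', 'how', 'tower'] (min_width=15, slack=3)
Line 4: ['wind', 'tower', 'network'] (min_width=18, slack=0)
Line 5: ['metal', 'I', 'tree'] (min_width=12, slack=6)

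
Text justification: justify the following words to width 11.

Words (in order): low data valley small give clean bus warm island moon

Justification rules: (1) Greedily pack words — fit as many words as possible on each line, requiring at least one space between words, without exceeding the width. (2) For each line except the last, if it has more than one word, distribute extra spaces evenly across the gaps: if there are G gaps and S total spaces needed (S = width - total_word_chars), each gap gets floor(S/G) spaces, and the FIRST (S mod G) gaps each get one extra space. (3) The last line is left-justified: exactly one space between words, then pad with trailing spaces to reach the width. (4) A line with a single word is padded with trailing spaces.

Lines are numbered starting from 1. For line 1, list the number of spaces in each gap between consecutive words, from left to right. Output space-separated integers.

Answer: 4

Derivation:
Line 1: ['low', 'data'] (min_width=8, slack=3)
Line 2: ['valley'] (min_width=6, slack=5)
Line 3: ['small', 'give'] (min_width=10, slack=1)
Line 4: ['clean', 'bus'] (min_width=9, slack=2)
Line 5: ['warm', 'island'] (min_width=11, slack=0)
Line 6: ['moon'] (min_width=4, slack=7)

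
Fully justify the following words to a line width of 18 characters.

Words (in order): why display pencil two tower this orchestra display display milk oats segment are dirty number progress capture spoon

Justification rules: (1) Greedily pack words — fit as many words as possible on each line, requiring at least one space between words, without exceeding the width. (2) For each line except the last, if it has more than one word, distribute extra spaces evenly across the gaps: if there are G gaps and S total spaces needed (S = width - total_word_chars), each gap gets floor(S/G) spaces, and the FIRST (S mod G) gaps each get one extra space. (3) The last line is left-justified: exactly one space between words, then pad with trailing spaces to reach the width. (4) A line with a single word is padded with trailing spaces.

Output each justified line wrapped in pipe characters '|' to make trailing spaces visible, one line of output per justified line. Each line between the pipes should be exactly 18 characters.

Answer: |why display pencil|
|two   tower   this|
|orchestra  display|
|display  milk oats|
|segment  are dirty|
|number    progress|
|capture spoon     |

Derivation:
Line 1: ['why', 'display', 'pencil'] (min_width=18, slack=0)
Line 2: ['two', 'tower', 'this'] (min_width=14, slack=4)
Line 3: ['orchestra', 'display'] (min_width=17, slack=1)
Line 4: ['display', 'milk', 'oats'] (min_width=17, slack=1)
Line 5: ['segment', 'are', 'dirty'] (min_width=17, slack=1)
Line 6: ['number', 'progress'] (min_width=15, slack=3)
Line 7: ['capture', 'spoon'] (min_width=13, slack=5)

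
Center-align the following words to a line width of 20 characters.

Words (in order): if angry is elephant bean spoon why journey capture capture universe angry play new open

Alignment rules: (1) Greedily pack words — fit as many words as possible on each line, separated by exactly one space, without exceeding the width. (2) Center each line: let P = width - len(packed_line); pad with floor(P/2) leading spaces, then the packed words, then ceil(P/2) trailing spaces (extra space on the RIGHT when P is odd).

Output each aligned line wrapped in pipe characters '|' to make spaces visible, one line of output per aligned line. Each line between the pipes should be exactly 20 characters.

Answer: |if angry is elephant|
|   bean spoon why   |
|  journey capture   |
|  capture universe  |
|angry play new open |

Derivation:
Line 1: ['if', 'angry', 'is', 'elephant'] (min_width=20, slack=0)
Line 2: ['bean', 'spoon', 'why'] (min_width=14, slack=6)
Line 3: ['journey', 'capture'] (min_width=15, slack=5)
Line 4: ['capture', 'universe'] (min_width=16, slack=4)
Line 5: ['angry', 'play', 'new', 'open'] (min_width=19, slack=1)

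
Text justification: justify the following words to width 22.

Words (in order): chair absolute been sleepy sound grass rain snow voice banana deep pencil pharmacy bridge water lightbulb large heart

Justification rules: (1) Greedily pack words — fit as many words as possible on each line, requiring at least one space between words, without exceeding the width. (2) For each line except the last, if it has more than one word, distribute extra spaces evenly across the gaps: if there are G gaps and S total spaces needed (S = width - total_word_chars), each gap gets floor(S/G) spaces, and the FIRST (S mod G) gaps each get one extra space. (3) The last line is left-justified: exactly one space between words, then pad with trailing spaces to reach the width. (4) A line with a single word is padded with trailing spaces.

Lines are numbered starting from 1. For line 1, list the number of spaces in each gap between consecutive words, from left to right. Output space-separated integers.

Line 1: ['chair', 'absolute', 'been'] (min_width=19, slack=3)
Line 2: ['sleepy', 'sound', 'grass'] (min_width=18, slack=4)
Line 3: ['rain', 'snow', 'voice', 'banana'] (min_width=22, slack=0)
Line 4: ['deep', 'pencil', 'pharmacy'] (min_width=20, slack=2)
Line 5: ['bridge', 'water', 'lightbulb'] (min_width=22, slack=0)
Line 6: ['large', 'heart'] (min_width=11, slack=11)

Answer: 3 2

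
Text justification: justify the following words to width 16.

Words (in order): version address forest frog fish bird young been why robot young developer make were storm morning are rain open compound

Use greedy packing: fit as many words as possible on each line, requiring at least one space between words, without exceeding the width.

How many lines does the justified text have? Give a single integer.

Line 1: ['version', 'address'] (min_width=15, slack=1)
Line 2: ['forest', 'frog', 'fish'] (min_width=16, slack=0)
Line 3: ['bird', 'young', 'been'] (min_width=15, slack=1)
Line 4: ['why', 'robot', 'young'] (min_width=15, slack=1)
Line 5: ['developer', 'make'] (min_width=14, slack=2)
Line 6: ['were', 'storm'] (min_width=10, slack=6)
Line 7: ['morning', 'are', 'rain'] (min_width=16, slack=0)
Line 8: ['open', 'compound'] (min_width=13, slack=3)
Total lines: 8

Answer: 8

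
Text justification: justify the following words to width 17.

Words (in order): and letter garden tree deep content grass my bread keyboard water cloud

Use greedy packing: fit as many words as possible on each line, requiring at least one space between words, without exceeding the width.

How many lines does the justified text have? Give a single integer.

Answer: 5

Derivation:
Line 1: ['and', 'letter', 'garden'] (min_width=17, slack=0)
Line 2: ['tree', 'deep', 'content'] (min_width=17, slack=0)
Line 3: ['grass', 'my', 'bread'] (min_width=14, slack=3)
Line 4: ['keyboard', 'water'] (min_width=14, slack=3)
Line 5: ['cloud'] (min_width=5, slack=12)
Total lines: 5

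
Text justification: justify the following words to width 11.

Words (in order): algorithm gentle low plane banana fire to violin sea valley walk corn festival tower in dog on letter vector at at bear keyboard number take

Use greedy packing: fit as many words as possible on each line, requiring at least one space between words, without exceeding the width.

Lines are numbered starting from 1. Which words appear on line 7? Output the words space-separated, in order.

Line 1: ['algorithm'] (min_width=9, slack=2)
Line 2: ['gentle', 'low'] (min_width=10, slack=1)
Line 3: ['plane'] (min_width=5, slack=6)
Line 4: ['banana', 'fire'] (min_width=11, slack=0)
Line 5: ['to', 'violin'] (min_width=9, slack=2)
Line 6: ['sea', 'valley'] (min_width=10, slack=1)
Line 7: ['walk', 'corn'] (min_width=9, slack=2)
Line 8: ['festival'] (min_width=8, slack=3)
Line 9: ['tower', 'in'] (min_width=8, slack=3)
Line 10: ['dog', 'on'] (min_width=6, slack=5)
Line 11: ['letter'] (min_width=6, slack=5)
Line 12: ['vector', 'at'] (min_width=9, slack=2)
Line 13: ['at', 'bear'] (min_width=7, slack=4)
Line 14: ['keyboard'] (min_width=8, slack=3)
Line 15: ['number', 'take'] (min_width=11, slack=0)

Answer: walk corn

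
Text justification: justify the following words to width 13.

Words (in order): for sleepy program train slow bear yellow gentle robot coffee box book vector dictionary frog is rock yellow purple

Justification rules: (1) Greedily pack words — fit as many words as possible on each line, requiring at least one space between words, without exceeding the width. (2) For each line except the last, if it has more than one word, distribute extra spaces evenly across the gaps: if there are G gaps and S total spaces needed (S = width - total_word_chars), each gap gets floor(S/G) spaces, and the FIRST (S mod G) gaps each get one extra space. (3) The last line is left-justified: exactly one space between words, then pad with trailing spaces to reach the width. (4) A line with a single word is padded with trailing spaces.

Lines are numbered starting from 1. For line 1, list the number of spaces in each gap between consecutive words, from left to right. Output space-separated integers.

Line 1: ['for', 'sleepy'] (min_width=10, slack=3)
Line 2: ['program', 'train'] (min_width=13, slack=0)
Line 3: ['slow', 'bear'] (min_width=9, slack=4)
Line 4: ['yellow', 'gentle'] (min_width=13, slack=0)
Line 5: ['robot', 'coffee'] (min_width=12, slack=1)
Line 6: ['box', 'book'] (min_width=8, slack=5)
Line 7: ['vector'] (min_width=6, slack=7)
Line 8: ['dictionary'] (min_width=10, slack=3)
Line 9: ['frog', 'is', 'rock'] (min_width=12, slack=1)
Line 10: ['yellow', 'purple'] (min_width=13, slack=0)

Answer: 4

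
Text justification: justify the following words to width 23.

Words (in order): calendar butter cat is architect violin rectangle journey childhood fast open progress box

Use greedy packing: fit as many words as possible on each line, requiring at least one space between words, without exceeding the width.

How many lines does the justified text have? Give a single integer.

Answer: 5

Derivation:
Line 1: ['calendar', 'butter', 'cat', 'is'] (min_width=22, slack=1)
Line 2: ['architect', 'violin'] (min_width=16, slack=7)
Line 3: ['rectangle', 'journey'] (min_width=17, slack=6)
Line 4: ['childhood', 'fast', 'open'] (min_width=19, slack=4)
Line 5: ['progress', 'box'] (min_width=12, slack=11)
Total lines: 5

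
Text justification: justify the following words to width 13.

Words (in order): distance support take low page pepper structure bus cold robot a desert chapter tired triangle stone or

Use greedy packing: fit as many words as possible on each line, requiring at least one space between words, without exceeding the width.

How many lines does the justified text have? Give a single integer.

Line 1: ['distance'] (min_width=8, slack=5)
Line 2: ['support', 'take'] (min_width=12, slack=1)
Line 3: ['low', 'page'] (min_width=8, slack=5)
Line 4: ['pepper'] (min_width=6, slack=7)
Line 5: ['structure', 'bus'] (min_width=13, slack=0)
Line 6: ['cold', 'robot', 'a'] (min_width=12, slack=1)
Line 7: ['desert'] (min_width=6, slack=7)
Line 8: ['chapter', 'tired'] (min_width=13, slack=0)
Line 9: ['triangle'] (min_width=8, slack=5)
Line 10: ['stone', 'or'] (min_width=8, slack=5)
Total lines: 10

Answer: 10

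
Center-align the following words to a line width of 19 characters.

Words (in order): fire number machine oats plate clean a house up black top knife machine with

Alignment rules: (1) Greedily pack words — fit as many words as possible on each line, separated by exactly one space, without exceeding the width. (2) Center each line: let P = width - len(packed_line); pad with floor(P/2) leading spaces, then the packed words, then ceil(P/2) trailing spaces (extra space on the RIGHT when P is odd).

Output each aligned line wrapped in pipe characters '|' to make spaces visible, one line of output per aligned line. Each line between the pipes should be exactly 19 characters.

Answer: |fire number machine|
|oats plate clean a |
|house up black top |
|knife machine with |

Derivation:
Line 1: ['fire', 'number', 'machine'] (min_width=19, slack=0)
Line 2: ['oats', 'plate', 'clean', 'a'] (min_width=18, slack=1)
Line 3: ['house', 'up', 'black', 'top'] (min_width=18, slack=1)
Line 4: ['knife', 'machine', 'with'] (min_width=18, slack=1)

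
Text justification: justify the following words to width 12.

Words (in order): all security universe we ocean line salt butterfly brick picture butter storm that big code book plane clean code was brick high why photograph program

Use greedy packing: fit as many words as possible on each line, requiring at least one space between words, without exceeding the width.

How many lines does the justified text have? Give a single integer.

Answer: 16

Derivation:
Line 1: ['all', 'security'] (min_width=12, slack=0)
Line 2: ['universe', 'we'] (min_width=11, slack=1)
Line 3: ['ocean', 'line'] (min_width=10, slack=2)
Line 4: ['salt'] (min_width=4, slack=8)
Line 5: ['butterfly'] (min_width=9, slack=3)
Line 6: ['brick'] (min_width=5, slack=7)
Line 7: ['picture'] (min_width=7, slack=5)
Line 8: ['butter', 'storm'] (min_width=12, slack=0)
Line 9: ['that', 'big'] (min_width=8, slack=4)
Line 10: ['code', 'book'] (min_width=9, slack=3)
Line 11: ['plane', 'clean'] (min_width=11, slack=1)
Line 12: ['code', 'was'] (min_width=8, slack=4)
Line 13: ['brick', 'high'] (min_width=10, slack=2)
Line 14: ['why'] (min_width=3, slack=9)
Line 15: ['photograph'] (min_width=10, slack=2)
Line 16: ['program'] (min_width=7, slack=5)
Total lines: 16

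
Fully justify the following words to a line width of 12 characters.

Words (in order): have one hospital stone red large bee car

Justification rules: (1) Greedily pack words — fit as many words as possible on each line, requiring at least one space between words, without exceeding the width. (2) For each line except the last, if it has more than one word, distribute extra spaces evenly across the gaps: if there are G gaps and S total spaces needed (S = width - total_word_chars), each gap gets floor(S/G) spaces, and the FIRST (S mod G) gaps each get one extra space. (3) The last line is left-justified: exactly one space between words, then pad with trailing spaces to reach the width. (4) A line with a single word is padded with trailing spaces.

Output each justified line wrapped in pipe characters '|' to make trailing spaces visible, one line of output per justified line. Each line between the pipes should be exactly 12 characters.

Line 1: ['have', 'one'] (min_width=8, slack=4)
Line 2: ['hospital'] (min_width=8, slack=4)
Line 3: ['stone', 'red'] (min_width=9, slack=3)
Line 4: ['large', 'bee'] (min_width=9, slack=3)
Line 5: ['car'] (min_width=3, slack=9)

Answer: |have     one|
|hospital    |
|stone    red|
|large    bee|
|car         |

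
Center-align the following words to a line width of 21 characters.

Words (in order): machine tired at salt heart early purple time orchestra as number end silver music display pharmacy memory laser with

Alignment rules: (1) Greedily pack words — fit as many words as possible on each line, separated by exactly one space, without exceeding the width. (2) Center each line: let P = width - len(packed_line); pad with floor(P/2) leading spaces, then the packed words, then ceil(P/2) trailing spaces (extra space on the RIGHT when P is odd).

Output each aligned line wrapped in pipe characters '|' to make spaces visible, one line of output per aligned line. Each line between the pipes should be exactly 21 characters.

Line 1: ['machine', 'tired', 'at', 'salt'] (min_width=21, slack=0)
Line 2: ['heart', 'early', 'purple'] (min_width=18, slack=3)
Line 3: ['time', 'orchestra', 'as'] (min_width=17, slack=4)
Line 4: ['number', 'end', 'silver'] (min_width=17, slack=4)
Line 5: ['music', 'display'] (min_width=13, slack=8)
Line 6: ['pharmacy', 'memory', 'laser'] (min_width=21, slack=0)
Line 7: ['with'] (min_width=4, slack=17)

Answer: |machine tired at salt|
| heart early purple  |
|  time orchestra as  |
|  number end silver  |
|    music display    |
|pharmacy memory laser|
|        with         |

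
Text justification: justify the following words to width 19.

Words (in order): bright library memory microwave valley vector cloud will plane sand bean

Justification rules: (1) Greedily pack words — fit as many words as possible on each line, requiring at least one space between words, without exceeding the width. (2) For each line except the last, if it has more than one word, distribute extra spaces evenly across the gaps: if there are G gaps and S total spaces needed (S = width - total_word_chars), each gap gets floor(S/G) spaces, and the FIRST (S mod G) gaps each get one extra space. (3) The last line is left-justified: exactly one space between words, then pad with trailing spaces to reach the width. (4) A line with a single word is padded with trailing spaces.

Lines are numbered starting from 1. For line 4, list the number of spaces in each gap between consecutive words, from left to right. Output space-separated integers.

Answer: 3 3

Derivation:
Line 1: ['bright', 'library'] (min_width=14, slack=5)
Line 2: ['memory', 'microwave'] (min_width=16, slack=3)
Line 3: ['valley', 'vector', 'cloud'] (min_width=19, slack=0)
Line 4: ['will', 'plane', 'sand'] (min_width=15, slack=4)
Line 5: ['bean'] (min_width=4, slack=15)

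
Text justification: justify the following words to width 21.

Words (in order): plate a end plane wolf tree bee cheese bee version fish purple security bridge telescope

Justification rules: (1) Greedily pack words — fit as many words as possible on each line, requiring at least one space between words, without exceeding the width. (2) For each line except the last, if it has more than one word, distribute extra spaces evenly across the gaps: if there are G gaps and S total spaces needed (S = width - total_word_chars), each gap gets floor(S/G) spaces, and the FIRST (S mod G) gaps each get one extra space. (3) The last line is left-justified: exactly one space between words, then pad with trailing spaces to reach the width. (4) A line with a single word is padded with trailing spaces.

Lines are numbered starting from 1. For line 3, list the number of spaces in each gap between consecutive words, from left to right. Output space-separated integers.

Answer: 4 3

Derivation:
Line 1: ['plate', 'a', 'end', 'plane'] (min_width=17, slack=4)
Line 2: ['wolf', 'tree', 'bee', 'cheese'] (min_width=20, slack=1)
Line 3: ['bee', 'version', 'fish'] (min_width=16, slack=5)
Line 4: ['purple', 'security'] (min_width=15, slack=6)
Line 5: ['bridge', 'telescope'] (min_width=16, slack=5)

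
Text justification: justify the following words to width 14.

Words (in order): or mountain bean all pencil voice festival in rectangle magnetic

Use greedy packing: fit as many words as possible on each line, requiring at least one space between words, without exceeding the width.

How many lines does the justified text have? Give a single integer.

Answer: 6

Derivation:
Line 1: ['or', 'mountain'] (min_width=11, slack=3)
Line 2: ['bean', 'all'] (min_width=8, slack=6)
Line 3: ['pencil', 'voice'] (min_width=12, slack=2)
Line 4: ['festival', 'in'] (min_width=11, slack=3)
Line 5: ['rectangle'] (min_width=9, slack=5)
Line 6: ['magnetic'] (min_width=8, slack=6)
Total lines: 6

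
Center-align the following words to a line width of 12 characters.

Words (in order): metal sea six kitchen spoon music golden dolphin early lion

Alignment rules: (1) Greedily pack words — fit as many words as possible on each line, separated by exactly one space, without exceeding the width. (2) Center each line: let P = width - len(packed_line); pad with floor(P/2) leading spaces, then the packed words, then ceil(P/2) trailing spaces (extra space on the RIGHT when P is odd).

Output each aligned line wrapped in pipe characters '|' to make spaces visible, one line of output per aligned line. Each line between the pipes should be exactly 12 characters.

Line 1: ['metal', 'sea'] (min_width=9, slack=3)
Line 2: ['six', 'kitchen'] (min_width=11, slack=1)
Line 3: ['spoon', 'music'] (min_width=11, slack=1)
Line 4: ['golden'] (min_width=6, slack=6)
Line 5: ['dolphin'] (min_width=7, slack=5)
Line 6: ['early', 'lion'] (min_width=10, slack=2)

Answer: | metal sea  |
|six kitchen |
|spoon music |
|   golden   |
|  dolphin   |
| early lion |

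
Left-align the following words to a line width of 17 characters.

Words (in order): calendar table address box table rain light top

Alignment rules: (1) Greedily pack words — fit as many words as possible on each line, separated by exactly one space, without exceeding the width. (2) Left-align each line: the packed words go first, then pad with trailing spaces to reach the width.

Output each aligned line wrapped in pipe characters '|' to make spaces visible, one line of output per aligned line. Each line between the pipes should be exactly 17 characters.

Line 1: ['calendar', 'table'] (min_width=14, slack=3)
Line 2: ['address', 'box', 'table'] (min_width=17, slack=0)
Line 3: ['rain', 'light', 'top'] (min_width=14, slack=3)

Answer: |calendar table   |
|address box table|
|rain light top   |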